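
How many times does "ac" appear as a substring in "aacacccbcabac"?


Searching for "ac" in "aacacccbcabac"
Scanning each position:
  Position 0: "aa" => no
  Position 1: "ac" => MATCH
  Position 2: "ca" => no
  Position 3: "ac" => MATCH
  Position 4: "cc" => no
  Position 5: "cc" => no
  Position 6: "cb" => no
  Position 7: "bc" => no
  Position 8: "ca" => no
  Position 9: "ab" => no
  Position 10: "ba" => no
  Position 11: "ac" => MATCH
Total occurrences: 3

3


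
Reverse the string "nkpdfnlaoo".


Input: nkpdfnlaoo
Reading characters right to left:
  Position 9: 'o'
  Position 8: 'o'
  Position 7: 'a'
  Position 6: 'l'
  Position 5: 'n'
  Position 4: 'f'
  Position 3: 'd'
  Position 2: 'p'
  Position 1: 'k'
  Position 0: 'n'
Reversed: ooalnfdpkn

ooalnfdpkn


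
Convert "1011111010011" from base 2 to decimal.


Input: "1011111010011" in base 2
Positional expansion:
  Digit '1' (value 1) x 2^12 = 4096
  Digit '0' (value 0) x 2^11 = 0
  Digit '1' (value 1) x 2^10 = 1024
  Digit '1' (value 1) x 2^9 = 512
  Digit '1' (value 1) x 2^8 = 256
  Digit '1' (value 1) x 2^7 = 128
  Digit '1' (value 1) x 2^6 = 64
  Digit '0' (value 0) x 2^5 = 0
  Digit '1' (value 1) x 2^4 = 16
  Digit '0' (value 0) x 2^3 = 0
  Digit '0' (value 0) x 2^2 = 0
  Digit '1' (value 1) x 2^1 = 2
  Digit '1' (value 1) x 2^0 = 1
Sum = 6099

6099


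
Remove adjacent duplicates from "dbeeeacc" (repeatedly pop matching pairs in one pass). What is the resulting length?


Input: dbeeeacc
Stack-based adjacent duplicate removal:
  Read 'd': push. Stack: d
  Read 'b': push. Stack: db
  Read 'e': push. Stack: dbe
  Read 'e': matches stack top 'e' => pop. Stack: db
  Read 'e': push. Stack: dbe
  Read 'a': push. Stack: dbea
  Read 'c': push. Stack: dbeac
  Read 'c': matches stack top 'c' => pop. Stack: dbea
Final stack: "dbea" (length 4)

4


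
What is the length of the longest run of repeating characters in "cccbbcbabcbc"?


Input: "cccbbcbabcbc"
Scanning for longest run:
  Position 1 ('c'): continues run of 'c', length=2
  Position 2 ('c'): continues run of 'c', length=3
  Position 3 ('b'): new char, reset run to 1
  Position 4 ('b'): continues run of 'b', length=2
  Position 5 ('c'): new char, reset run to 1
  Position 6 ('b'): new char, reset run to 1
  Position 7 ('a'): new char, reset run to 1
  Position 8 ('b'): new char, reset run to 1
  Position 9 ('c'): new char, reset run to 1
  Position 10 ('b'): new char, reset run to 1
  Position 11 ('c'): new char, reset run to 1
Longest run: 'c' with length 3

3


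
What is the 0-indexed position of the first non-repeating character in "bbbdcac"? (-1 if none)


Input: bbbdcac
Character frequencies:
  'a': 1
  'b': 3
  'c': 2
  'd': 1
Scanning left to right for freq == 1:
  Position 0 ('b'): freq=3, skip
  Position 1 ('b'): freq=3, skip
  Position 2 ('b'): freq=3, skip
  Position 3 ('d'): unique! => answer = 3

3


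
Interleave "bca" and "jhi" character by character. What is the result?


Interleaving "bca" and "jhi":
  Position 0: 'b' from first, 'j' from second => "bj"
  Position 1: 'c' from first, 'h' from second => "ch"
  Position 2: 'a' from first, 'i' from second => "ai"
Result: bjchai

bjchai


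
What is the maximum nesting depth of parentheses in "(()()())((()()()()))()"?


Input: "(()()())((()()()()))()"
Tracking depth:
  Position 0 '(': depth becomes 1
  Position 1 '(': depth becomes 2
  Position 2 ')': depth becomes 1
  Position 3 '(': depth becomes 2
  Position 4 ')': depth becomes 1
  Position 5 '(': depth becomes 2
  Position 6 ')': depth becomes 1
  Position 7 ')': depth becomes 0
  Position 8 '(': depth becomes 1
  Position 9 '(': depth becomes 2
  Position 10 '(': depth becomes 3
  Position 11 ')': depth becomes 2
  Position 12 '(': depth becomes 3
  Position 13 ')': depth becomes 2
  Position 14 '(': depth becomes 3
  Position 15 ')': depth becomes 2
  Position 16 '(': depth becomes 3
  Position 17 ')': depth becomes 2
  Position 18 ')': depth becomes 1
  Position 19 ')': depth becomes 0
  Position 20 '(': depth becomes 1
  Position 21 ')': depth becomes 0
Maximum depth reached: 3

3


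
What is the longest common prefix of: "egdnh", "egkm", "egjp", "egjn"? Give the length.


Words: egdnh, egkm, egjp, egjn
  Position 0: all 'e' => match
  Position 1: all 'g' => match
  Position 2: ('d', 'k', 'j', 'j') => mismatch, stop
LCP = "eg" (length 2)

2


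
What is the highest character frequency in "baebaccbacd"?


Input: baebaccbacd
Character counts:
  'a': 3
  'b': 3
  'c': 3
  'd': 1
  'e': 1
Maximum frequency: 3

3


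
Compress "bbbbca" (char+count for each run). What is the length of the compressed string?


Input: bbbbca
Runs:
  'b' x 4 => "b4"
  'c' x 1 => "c1"
  'a' x 1 => "a1"
Compressed: "b4c1a1"
Compressed length: 6

6


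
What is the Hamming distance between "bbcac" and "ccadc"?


Comparing "bbcac" and "ccadc" position by position:
  Position 0: 'b' vs 'c' => differ
  Position 1: 'b' vs 'c' => differ
  Position 2: 'c' vs 'a' => differ
  Position 3: 'a' vs 'd' => differ
  Position 4: 'c' vs 'c' => same
Total differences (Hamming distance): 4

4


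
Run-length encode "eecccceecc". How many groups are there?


Input: eecccceecc
Scanning for consecutive runs:
  Group 1: 'e' x 2 (positions 0-1)
  Group 2: 'c' x 4 (positions 2-5)
  Group 3: 'e' x 2 (positions 6-7)
  Group 4: 'c' x 2 (positions 8-9)
Total groups: 4

4


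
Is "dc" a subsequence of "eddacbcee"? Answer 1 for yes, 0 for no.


Check if "dc" is a subsequence of "eddacbcee"
Greedy scan:
  Position 0 ('e'): no match needed
  Position 1 ('d'): matches sub[0] = 'd'
  Position 2 ('d'): no match needed
  Position 3 ('a'): no match needed
  Position 4 ('c'): matches sub[1] = 'c'
  Position 5 ('b'): no match needed
  Position 6 ('c'): no match needed
  Position 7 ('e'): no match needed
  Position 8 ('e'): no match needed
All 2 characters matched => is a subsequence

1


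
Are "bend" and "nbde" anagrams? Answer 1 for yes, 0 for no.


Strings: "bend", "nbde"
Sorted first:  bden
Sorted second: bden
Sorted forms match => anagrams

1


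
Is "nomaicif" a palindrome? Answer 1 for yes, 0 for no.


Input: nomaicif
Reversed: ficiamon
  Compare pos 0 ('n') with pos 7 ('f'): MISMATCH
  Compare pos 1 ('o') with pos 6 ('i'): MISMATCH
  Compare pos 2 ('m') with pos 5 ('c'): MISMATCH
  Compare pos 3 ('a') with pos 4 ('i'): MISMATCH
Result: not a palindrome

0


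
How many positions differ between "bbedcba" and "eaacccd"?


Comparing "bbedcba" and "eaacccd" position by position:
  Position 0: 'b' vs 'e' => DIFFER
  Position 1: 'b' vs 'a' => DIFFER
  Position 2: 'e' vs 'a' => DIFFER
  Position 3: 'd' vs 'c' => DIFFER
  Position 4: 'c' vs 'c' => same
  Position 5: 'b' vs 'c' => DIFFER
  Position 6: 'a' vs 'd' => DIFFER
Positions that differ: 6

6


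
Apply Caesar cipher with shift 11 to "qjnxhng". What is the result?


Caesar cipher: shift "qjnxhng" by 11
  'q' (pos 16) + 11 = pos 1 = 'b'
  'j' (pos 9) + 11 = pos 20 = 'u'
  'n' (pos 13) + 11 = pos 24 = 'y'
  'x' (pos 23) + 11 = pos 8 = 'i'
  'h' (pos 7) + 11 = pos 18 = 's'
  'n' (pos 13) + 11 = pos 24 = 'y'
  'g' (pos 6) + 11 = pos 17 = 'r'
Result: buyisyr

buyisyr


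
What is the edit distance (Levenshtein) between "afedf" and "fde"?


Computing edit distance: "afedf" -> "fde"
DP table:
           f    d    e
      0    1    2    3
  a   1    1    2    3
  f   2    1    2    3
  e   3    2    2    2
  d   4    3    2    3
  f   5    4    3    3
Edit distance = dp[5][3] = 3

3


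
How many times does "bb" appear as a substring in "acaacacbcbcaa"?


Searching for "bb" in "acaacacbcbcaa"
Scanning each position:
  Position 0: "ac" => no
  Position 1: "ca" => no
  Position 2: "aa" => no
  Position 3: "ac" => no
  Position 4: "ca" => no
  Position 5: "ac" => no
  Position 6: "cb" => no
  Position 7: "bc" => no
  Position 8: "cb" => no
  Position 9: "bc" => no
  Position 10: "ca" => no
  Position 11: "aa" => no
Total occurrences: 0

0


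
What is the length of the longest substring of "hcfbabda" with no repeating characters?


Input: "hcfbabda"
Sliding window (track last position of each char):
  Position 0 ('h'): window [0,0] length 1 -- new best
  Position 1 ('c'): window [0,1] length 2 -- new best
  Position 2 ('f'): window [0,2] length 3 -- new best
  Position 3 ('b'): window [0,3] length 4 -- new best
  Position 4 ('a'): window [0,4] length 5 -- new best
  Position 5 ('b'): repeat (last at 3), move window start to 4
  Position 5 ('b'): window [4,5] length 2
  Position 6 ('d'): window [4,6] length 3
  Position 7 ('a'): repeat (last at 4), move window start to 5
  Position 7 ('a'): window [5,7] length 3
Longest substring with no repeats: "hcfba" with length 5

5


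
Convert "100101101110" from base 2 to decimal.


Input: "100101101110" in base 2
Positional expansion:
  Digit '1' (value 1) x 2^11 = 2048
  Digit '0' (value 0) x 2^10 = 0
  Digit '0' (value 0) x 2^9 = 0
  Digit '1' (value 1) x 2^8 = 256
  Digit '0' (value 0) x 2^7 = 0
  Digit '1' (value 1) x 2^6 = 64
  Digit '1' (value 1) x 2^5 = 32
  Digit '0' (value 0) x 2^4 = 0
  Digit '1' (value 1) x 2^3 = 8
  Digit '1' (value 1) x 2^2 = 4
  Digit '1' (value 1) x 2^1 = 2
  Digit '0' (value 0) x 2^0 = 0
Sum = 2414

2414


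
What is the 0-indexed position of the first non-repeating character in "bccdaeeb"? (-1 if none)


Input: bccdaeeb
Character frequencies:
  'a': 1
  'b': 2
  'c': 2
  'd': 1
  'e': 2
Scanning left to right for freq == 1:
  Position 0 ('b'): freq=2, skip
  Position 1 ('c'): freq=2, skip
  Position 2 ('c'): freq=2, skip
  Position 3 ('d'): unique! => answer = 3

3


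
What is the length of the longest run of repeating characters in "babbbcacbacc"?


Input: "babbbcacbacc"
Scanning for longest run:
  Position 1 ('a'): new char, reset run to 1
  Position 2 ('b'): new char, reset run to 1
  Position 3 ('b'): continues run of 'b', length=2
  Position 4 ('b'): continues run of 'b', length=3
  Position 5 ('c'): new char, reset run to 1
  Position 6 ('a'): new char, reset run to 1
  Position 7 ('c'): new char, reset run to 1
  Position 8 ('b'): new char, reset run to 1
  Position 9 ('a'): new char, reset run to 1
  Position 10 ('c'): new char, reset run to 1
  Position 11 ('c'): continues run of 'c', length=2
Longest run: 'b' with length 3

3


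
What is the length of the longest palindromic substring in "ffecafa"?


Input: "ffecafa"
Checking substrings for palindromes:
  [4:7] "afa" (len 3) => palindrome
  [0:2] "ff" (len 2) => palindrome
Longest palindromic substring: "afa" with length 3

3


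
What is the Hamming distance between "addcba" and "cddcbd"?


Comparing "addcba" and "cddcbd" position by position:
  Position 0: 'a' vs 'c' => differ
  Position 1: 'd' vs 'd' => same
  Position 2: 'd' vs 'd' => same
  Position 3: 'c' vs 'c' => same
  Position 4: 'b' vs 'b' => same
  Position 5: 'a' vs 'd' => differ
Total differences (Hamming distance): 2

2


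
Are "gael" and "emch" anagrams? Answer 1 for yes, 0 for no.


Strings: "gael", "emch"
Sorted first:  aegl
Sorted second: cehm
Differ at position 0: 'a' vs 'c' => not anagrams

0


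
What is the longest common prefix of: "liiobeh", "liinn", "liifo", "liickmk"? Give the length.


Words: liiobeh, liinn, liifo, liickmk
  Position 0: all 'l' => match
  Position 1: all 'i' => match
  Position 2: all 'i' => match
  Position 3: ('o', 'n', 'f', 'c') => mismatch, stop
LCP = "lii" (length 3)

3


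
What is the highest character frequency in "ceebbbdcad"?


Input: ceebbbdcad
Character counts:
  'a': 1
  'b': 3
  'c': 2
  'd': 2
  'e': 2
Maximum frequency: 3

3


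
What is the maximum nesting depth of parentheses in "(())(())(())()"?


Input: "(())(())(())()"
Tracking depth:
  Position 0 '(': depth becomes 1
  Position 1 '(': depth becomes 2
  Position 2 ')': depth becomes 1
  Position 3 ')': depth becomes 0
  Position 4 '(': depth becomes 1
  Position 5 '(': depth becomes 2
  Position 6 ')': depth becomes 1
  Position 7 ')': depth becomes 0
  Position 8 '(': depth becomes 1
  Position 9 '(': depth becomes 2
  Position 10 ')': depth becomes 1
  Position 11 ')': depth becomes 0
  Position 12 '(': depth becomes 1
  Position 13 ')': depth becomes 0
Maximum depth reached: 2

2


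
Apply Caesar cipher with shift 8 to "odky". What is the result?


Caesar cipher: shift "odky" by 8
  'o' (pos 14) + 8 = pos 22 = 'w'
  'd' (pos 3) + 8 = pos 11 = 'l'
  'k' (pos 10) + 8 = pos 18 = 's'
  'y' (pos 24) + 8 = pos 6 = 'g'
Result: wlsg

wlsg


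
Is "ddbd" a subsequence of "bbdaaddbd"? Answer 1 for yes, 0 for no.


Check if "ddbd" is a subsequence of "bbdaaddbd"
Greedy scan:
  Position 0 ('b'): no match needed
  Position 1 ('b'): no match needed
  Position 2 ('d'): matches sub[0] = 'd'
  Position 3 ('a'): no match needed
  Position 4 ('a'): no match needed
  Position 5 ('d'): matches sub[1] = 'd'
  Position 6 ('d'): no match needed
  Position 7 ('b'): matches sub[2] = 'b'
  Position 8 ('d'): matches sub[3] = 'd'
All 4 characters matched => is a subsequence

1


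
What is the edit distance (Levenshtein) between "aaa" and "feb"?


Computing edit distance: "aaa" -> "feb"
DP table:
           f    e    b
      0    1    2    3
  a   1    1    2    3
  a   2    2    2    3
  a   3    3    3    3
Edit distance = dp[3][3] = 3

3


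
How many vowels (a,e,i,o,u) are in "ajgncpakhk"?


Input: ajgncpakhk
Checking each character:
  'a' at position 0: vowel (running total: 1)
  'j' at position 1: consonant
  'g' at position 2: consonant
  'n' at position 3: consonant
  'c' at position 4: consonant
  'p' at position 5: consonant
  'a' at position 6: vowel (running total: 2)
  'k' at position 7: consonant
  'h' at position 8: consonant
  'k' at position 9: consonant
Total vowels: 2

2


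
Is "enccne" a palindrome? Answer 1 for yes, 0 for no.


Input: enccne
Reversed: enccne
  Compare pos 0 ('e') with pos 5 ('e'): match
  Compare pos 1 ('n') with pos 4 ('n'): match
  Compare pos 2 ('c') with pos 3 ('c'): match
Result: palindrome

1


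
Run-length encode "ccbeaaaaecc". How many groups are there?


Input: ccbeaaaaecc
Scanning for consecutive runs:
  Group 1: 'c' x 2 (positions 0-1)
  Group 2: 'b' x 1 (positions 2-2)
  Group 3: 'e' x 1 (positions 3-3)
  Group 4: 'a' x 4 (positions 4-7)
  Group 5: 'e' x 1 (positions 8-8)
  Group 6: 'c' x 2 (positions 9-10)
Total groups: 6

6


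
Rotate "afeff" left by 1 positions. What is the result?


Input: "afeff", rotate left by 1
First 1 characters: "a"
Remaining characters: "feff"
Concatenate remaining + first: "feff" + "a" = "feffa"

feffa


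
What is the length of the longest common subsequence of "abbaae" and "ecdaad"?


LCS of "abbaae" and "ecdaad"
DP table:
           e    c    d    a    a    d
      0    0    0    0    0    0    0
  a   0    0    0    0    1    1    1
  b   0    0    0    0    1    1    1
  b   0    0    0    0    1    1    1
  a   0    0    0    0    1    2    2
  a   0    0    0    0    1    2    2
  e   0    1    1    1    1    2    2
LCS length = dp[6][6] = 2

2


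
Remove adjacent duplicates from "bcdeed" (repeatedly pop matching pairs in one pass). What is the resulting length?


Input: bcdeed
Stack-based adjacent duplicate removal:
  Read 'b': push. Stack: b
  Read 'c': push. Stack: bc
  Read 'd': push. Stack: bcd
  Read 'e': push. Stack: bcde
  Read 'e': matches stack top 'e' => pop. Stack: bcd
  Read 'd': matches stack top 'd' => pop. Stack: bc
Final stack: "bc" (length 2)

2


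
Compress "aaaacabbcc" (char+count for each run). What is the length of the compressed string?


Input: aaaacabbcc
Runs:
  'a' x 4 => "a4"
  'c' x 1 => "c1"
  'a' x 1 => "a1"
  'b' x 2 => "b2"
  'c' x 2 => "c2"
Compressed: "a4c1a1b2c2"
Compressed length: 10

10


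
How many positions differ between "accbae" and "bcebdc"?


Comparing "accbae" and "bcebdc" position by position:
  Position 0: 'a' vs 'b' => DIFFER
  Position 1: 'c' vs 'c' => same
  Position 2: 'c' vs 'e' => DIFFER
  Position 3: 'b' vs 'b' => same
  Position 4: 'a' vs 'd' => DIFFER
  Position 5: 'e' vs 'c' => DIFFER
Positions that differ: 4

4


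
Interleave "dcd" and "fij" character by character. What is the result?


Interleaving "dcd" and "fij":
  Position 0: 'd' from first, 'f' from second => "df"
  Position 1: 'c' from first, 'i' from second => "ci"
  Position 2: 'd' from first, 'j' from second => "dj"
Result: dfcidj

dfcidj


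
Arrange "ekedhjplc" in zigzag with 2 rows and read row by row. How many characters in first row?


Zigzag "ekedhjplc" into 2 rows:
Placing characters:
  'e' => row 0
  'k' => row 1
  'e' => row 0
  'd' => row 1
  'h' => row 0
  'j' => row 1
  'p' => row 0
  'l' => row 1
  'c' => row 0
Rows:
  Row 0: "eehpc"
  Row 1: "kdjl"
First row length: 5

5


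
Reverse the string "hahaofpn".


Input: hahaofpn
Reading characters right to left:
  Position 7: 'n'
  Position 6: 'p'
  Position 5: 'f'
  Position 4: 'o'
  Position 3: 'a'
  Position 2: 'h'
  Position 1: 'a'
  Position 0: 'h'
Reversed: npfoahah

npfoahah


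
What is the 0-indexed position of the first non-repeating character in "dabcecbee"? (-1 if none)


Input: dabcecbee
Character frequencies:
  'a': 1
  'b': 2
  'c': 2
  'd': 1
  'e': 3
Scanning left to right for freq == 1:
  Position 0 ('d'): unique! => answer = 0

0


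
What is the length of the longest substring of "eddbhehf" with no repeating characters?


Input: "eddbhehf"
Sliding window (track last position of each char):
  Position 0 ('e'): window [0,0] length 1 -- new best
  Position 1 ('d'): window [0,1] length 2 -- new best
  Position 2 ('d'): repeat (last at 1), move window start to 2
  Position 2 ('d'): window [2,2] length 1
  Position 3 ('b'): window [2,3] length 2
  Position 4 ('h'): window [2,4] length 3 -- new best
  Position 5 ('e'): window [2,5] length 4 -- new best
  Position 6 ('h'): repeat (last at 4), move window start to 5
  Position 6 ('h'): window [5,6] length 2
  Position 7 ('f'): window [5,7] length 3
Longest substring with no repeats: "dbhe" with length 4

4


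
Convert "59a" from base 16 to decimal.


Input: "59a" in base 16
Positional expansion:
  Digit '5' (value 5) x 16^2 = 1280
  Digit '9' (value 9) x 16^1 = 144
  Digit 'a' (value 10) x 16^0 = 10
Sum = 1434

1434


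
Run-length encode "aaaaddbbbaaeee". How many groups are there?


Input: aaaaddbbbaaeee
Scanning for consecutive runs:
  Group 1: 'a' x 4 (positions 0-3)
  Group 2: 'd' x 2 (positions 4-5)
  Group 3: 'b' x 3 (positions 6-8)
  Group 4: 'a' x 2 (positions 9-10)
  Group 5: 'e' x 3 (positions 11-13)
Total groups: 5

5


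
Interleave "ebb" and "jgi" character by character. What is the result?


Interleaving "ebb" and "jgi":
  Position 0: 'e' from first, 'j' from second => "ej"
  Position 1: 'b' from first, 'g' from second => "bg"
  Position 2: 'b' from first, 'i' from second => "bi"
Result: ejbgbi

ejbgbi


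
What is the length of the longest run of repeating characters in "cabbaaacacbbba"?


Input: "cabbaaacacbbba"
Scanning for longest run:
  Position 1 ('a'): new char, reset run to 1
  Position 2 ('b'): new char, reset run to 1
  Position 3 ('b'): continues run of 'b', length=2
  Position 4 ('a'): new char, reset run to 1
  Position 5 ('a'): continues run of 'a', length=2
  Position 6 ('a'): continues run of 'a', length=3
  Position 7 ('c'): new char, reset run to 1
  Position 8 ('a'): new char, reset run to 1
  Position 9 ('c'): new char, reset run to 1
  Position 10 ('b'): new char, reset run to 1
  Position 11 ('b'): continues run of 'b', length=2
  Position 12 ('b'): continues run of 'b', length=3
  Position 13 ('a'): new char, reset run to 1
Longest run: 'a' with length 3

3


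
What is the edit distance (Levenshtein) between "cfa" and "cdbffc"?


Computing edit distance: "cfa" -> "cdbffc"
DP table:
           c    d    b    f    f    c
      0    1    2    3    4    5    6
  c   1    0    1    2    3    4    5
  f   2    1    1    2    2    3    4
  a   3    2    2    2    3    3    4
Edit distance = dp[3][6] = 4

4


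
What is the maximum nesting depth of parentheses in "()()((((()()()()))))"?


Input: "()()((((()()()()))))"
Tracking depth:
  Position 0 '(': depth becomes 1
  Position 1 ')': depth becomes 0
  Position 2 '(': depth becomes 1
  Position 3 ')': depth becomes 0
  Position 4 '(': depth becomes 1
  Position 5 '(': depth becomes 2
  Position 6 '(': depth becomes 3
  Position 7 '(': depth becomes 4
  Position 8 '(': depth becomes 5
  Position 9 ')': depth becomes 4
  Position 10 '(': depth becomes 5
  Position 11 ')': depth becomes 4
  Position 12 '(': depth becomes 5
  Position 13 ')': depth becomes 4
  Position 14 '(': depth becomes 5
  Position 15 ')': depth becomes 4
  Position 16 ')': depth becomes 3
  Position 17 ')': depth becomes 2
  Position 18 ')': depth becomes 1
  Position 19 ')': depth becomes 0
Maximum depth reached: 5

5


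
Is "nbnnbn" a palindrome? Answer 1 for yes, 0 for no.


Input: nbnnbn
Reversed: nbnnbn
  Compare pos 0 ('n') with pos 5 ('n'): match
  Compare pos 1 ('b') with pos 4 ('b'): match
  Compare pos 2 ('n') with pos 3 ('n'): match
Result: palindrome

1


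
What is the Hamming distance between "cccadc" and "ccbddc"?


Comparing "cccadc" and "ccbddc" position by position:
  Position 0: 'c' vs 'c' => same
  Position 1: 'c' vs 'c' => same
  Position 2: 'c' vs 'b' => differ
  Position 3: 'a' vs 'd' => differ
  Position 4: 'd' vs 'd' => same
  Position 5: 'c' vs 'c' => same
Total differences (Hamming distance): 2

2


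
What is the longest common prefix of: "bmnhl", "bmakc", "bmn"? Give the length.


Words: bmnhl, bmakc, bmn
  Position 0: all 'b' => match
  Position 1: all 'm' => match
  Position 2: ('n', 'a', 'n') => mismatch, stop
LCP = "bm" (length 2)

2


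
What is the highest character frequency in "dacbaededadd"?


Input: dacbaededadd
Character counts:
  'a': 3
  'b': 1
  'c': 1
  'd': 5
  'e': 2
Maximum frequency: 5

5


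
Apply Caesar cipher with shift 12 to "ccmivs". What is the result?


Caesar cipher: shift "ccmivs" by 12
  'c' (pos 2) + 12 = pos 14 = 'o'
  'c' (pos 2) + 12 = pos 14 = 'o'
  'm' (pos 12) + 12 = pos 24 = 'y'
  'i' (pos 8) + 12 = pos 20 = 'u'
  'v' (pos 21) + 12 = pos 7 = 'h'
  's' (pos 18) + 12 = pos 4 = 'e'
Result: ooyuhe

ooyuhe


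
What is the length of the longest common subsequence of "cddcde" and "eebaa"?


LCS of "cddcde" and "eebaa"
DP table:
           e    e    b    a    a
      0    0    0    0    0    0
  c   0    0    0    0    0    0
  d   0    0    0    0    0    0
  d   0    0    0    0    0    0
  c   0    0    0    0    0    0
  d   0    0    0    0    0    0
  e   0    1    1    1    1    1
LCS length = dp[6][5] = 1

1


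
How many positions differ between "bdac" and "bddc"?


Comparing "bdac" and "bddc" position by position:
  Position 0: 'b' vs 'b' => same
  Position 1: 'd' vs 'd' => same
  Position 2: 'a' vs 'd' => DIFFER
  Position 3: 'c' vs 'c' => same
Positions that differ: 1

1


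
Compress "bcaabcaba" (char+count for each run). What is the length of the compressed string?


Input: bcaabcaba
Runs:
  'b' x 1 => "b1"
  'c' x 1 => "c1"
  'a' x 2 => "a2"
  'b' x 1 => "b1"
  'c' x 1 => "c1"
  'a' x 1 => "a1"
  'b' x 1 => "b1"
  'a' x 1 => "a1"
Compressed: "b1c1a2b1c1a1b1a1"
Compressed length: 16

16


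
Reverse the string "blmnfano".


Input: blmnfano
Reading characters right to left:
  Position 7: 'o'
  Position 6: 'n'
  Position 5: 'a'
  Position 4: 'f'
  Position 3: 'n'
  Position 2: 'm'
  Position 1: 'l'
  Position 0: 'b'
Reversed: onafnmlb

onafnmlb


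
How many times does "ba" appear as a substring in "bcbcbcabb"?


Searching for "ba" in "bcbcbcabb"
Scanning each position:
  Position 0: "bc" => no
  Position 1: "cb" => no
  Position 2: "bc" => no
  Position 3: "cb" => no
  Position 4: "bc" => no
  Position 5: "ca" => no
  Position 6: "ab" => no
  Position 7: "bb" => no
Total occurrences: 0

0


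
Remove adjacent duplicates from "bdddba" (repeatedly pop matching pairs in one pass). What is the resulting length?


Input: bdddba
Stack-based adjacent duplicate removal:
  Read 'b': push. Stack: b
  Read 'd': push. Stack: bd
  Read 'd': matches stack top 'd' => pop. Stack: b
  Read 'd': push. Stack: bd
  Read 'b': push. Stack: bdb
  Read 'a': push. Stack: bdba
Final stack: "bdba" (length 4)

4


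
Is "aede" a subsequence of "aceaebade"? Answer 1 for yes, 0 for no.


Check if "aede" is a subsequence of "aceaebade"
Greedy scan:
  Position 0 ('a'): matches sub[0] = 'a'
  Position 1 ('c'): no match needed
  Position 2 ('e'): matches sub[1] = 'e'
  Position 3 ('a'): no match needed
  Position 4 ('e'): no match needed
  Position 5 ('b'): no match needed
  Position 6 ('a'): no match needed
  Position 7 ('d'): matches sub[2] = 'd'
  Position 8 ('e'): matches sub[3] = 'e'
All 4 characters matched => is a subsequence

1


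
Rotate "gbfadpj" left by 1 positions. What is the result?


Input: "gbfadpj", rotate left by 1
First 1 characters: "g"
Remaining characters: "bfadpj"
Concatenate remaining + first: "bfadpj" + "g" = "bfadpjg"

bfadpjg


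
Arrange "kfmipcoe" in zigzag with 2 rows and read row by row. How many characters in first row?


Zigzag "kfmipcoe" into 2 rows:
Placing characters:
  'k' => row 0
  'f' => row 1
  'm' => row 0
  'i' => row 1
  'p' => row 0
  'c' => row 1
  'o' => row 0
  'e' => row 1
Rows:
  Row 0: "kmpo"
  Row 1: "fice"
First row length: 4

4


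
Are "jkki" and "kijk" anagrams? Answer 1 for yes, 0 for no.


Strings: "jkki", "kijk"
Sorted first:  ijkk
Sorted second: ijkk
Sorted forms match => anagrams

1


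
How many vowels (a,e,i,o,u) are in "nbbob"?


Input: nbbob
Checking each character:
  'n' at position 0: consonant
  'b' at position 1: consonant
  'b' at position 2: consonant
  'o' at position 3: vowel (running total: 1)
  'b' at position 4: consonant
Total vowels: 1

1


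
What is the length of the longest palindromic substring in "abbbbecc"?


Input: "abbbbecc"
Checking substrings for palindromes:
  [1:5] "bbbb" (len 4) => palindrome
  [1:4] "bbb" (len 3) => palindrome
  [2:5] "bbb" (len 3) => palindrome
  [1:3] "bb" (len 2) => palindrome
  [2:4] "bb" (len 2) => palindrome
  [3:5] "bb" (len 2) => palindrome
Longest palindromic substring: "bbbb" with length 4

4


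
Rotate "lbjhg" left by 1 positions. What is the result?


Input: "lbjhg", rotate left by 1
First 1 characters: "l"
Remaining characters: "bjhg"
Concatenate remaining + first: "bjhg" + "l" = "bjhgl"

bjhgl


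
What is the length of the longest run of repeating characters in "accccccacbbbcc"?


Input: "accccccacbbbcc"
Scanning for longest run:
  Position 1 ('c'): new char, reset run to 1
  Position 2 ('c'): continues run of 'c', length=2
  Position 3 ('c'): continues run of 'c', length=3
  Position 4 ('c'): continues run of 'c', length=4
  Position 5 ('c'): continues run of 'c', length=5
  Position 6 ('c'): continues run of 'c', length=6
  Position 7 ('a'): new char, reset run to 1
  Position 8 ('c'): new char, reset run to 1
  Position 9 ('b'): new char, reset run to 1
  Position 10 ('b'): continues run of 'b', length=2
  Position 11 ('b'): continues run of 'b', length=3
  Position 12 ('c'): new char, reset run to 1
  Position 13 ('c'): continues run of 'c', length=2
Longest run: 'c' with length 6

6


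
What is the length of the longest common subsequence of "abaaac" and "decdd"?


LCS of "abaaac" and "decdd"
DP table:
           d    e    c    d    d
      0    0    0    0    0    0
  a   0    0    0    0    0    0
  b   0    0    0    0    0    0
  a   0    0    0    0    0    0
  a   0    0    0    0    0    0
  a   0    0    0    0    0    0
  c   0    0    0    1    1    1
LCS length = dp[6][5] = 1

1


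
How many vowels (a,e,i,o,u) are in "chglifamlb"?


Input: chglifamlb
Checking each character:
  'c' at position 0: consonant
  'h' at position 1: consonant
  'g' at position 2: consonant
  'l' at position 3: consonant
  'i' at position 4: vowel (running total: 1)
  'f' at position 5: consonant
  'a' at position 6: vowel (running total: 2)
  'm' at position 7: consonant
  'l' at position 8: consonant
  'b' at position 9: consonant
Total vowels: 2

2


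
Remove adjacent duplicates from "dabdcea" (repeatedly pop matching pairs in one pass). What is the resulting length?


Input: dabdcea
Stack-based adjacent duplicate removal:
  Read 'd': push. Stack: d
  Read 'a': push. Stack: da
  Read 'b': push. Stack: dab
  Read 'd': push. Stack: dabd
  Read 'c': push. Stack: dabdc
  Read 'e': push. Stack: dabdce
  Read 'a': push. Stack: dabdcea
Final stack: "dabdcea" (length 7)

7


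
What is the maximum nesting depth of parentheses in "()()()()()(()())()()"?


Input: "()()()()()(()())()()"
Tracking depth:
  Position 0 '(': depth becomes 1
  Position 1 ')': depth becomes 0
  Position 2 '(': depth becomes 1
  Position 3 ')': depth becomes 0
  Position 4 '(': depth becomes 1
  Position 5 ')': depth becomes 0
  Position 6 '(': depth becomes 1
  Position 7 ')': depth becomes 0
  Position 8 '(': depth becomes 1
  Position 9 ')': depth becomes 0
  Position 10 '(': depth becomes 1
  Position 11 '(': depth becomes 2
  Position 12 ')': depth becomes 1
  Position 13 '(': depth becomes 2
  Position 14 ')': depth becomes 1
  Position 15 ')': depth becomes 0
  Position 16 '(': depth becomes 1
  Position 17 ')': depth becomes 0
  Position 18 '(': depth becomes 1
  Position 19 ')': depth becomes 0
Maximum depth reached: 2

2


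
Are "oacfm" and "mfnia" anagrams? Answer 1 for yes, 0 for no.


Strings: "oacfm", "mfnia"
Sorted first:  acfmo
Sorted second: afimn
Differ at position 1: 'c' vs 'f' => not anagrams

0


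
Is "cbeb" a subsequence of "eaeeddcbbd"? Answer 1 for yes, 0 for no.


Check if "cbeb" is a subsequence of "eaeeddcbbd"
Greedy scan:
  Position 0 ('e'): no match needed
  Position 1 ('a'): no match needed
  Position 2 ('e'): no match needed
  Position 3 ('e'): no match needed
  Position 4 ('d'): no match needed
  Position 5 ('d'): no match needed
  Position 6 ('c'): matches sub[0] = 'c'
  Position 7 ('b'): matches sub[1] = 'b'
  Position 8 ('b'): no match needed
  Position 9 ('d'): no match needed
Only matched 2/4 characters => not a subsequence

0


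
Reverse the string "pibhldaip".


Input: pibhldaip
Reading characters right to left:
  Position 8: 'p'
  Position 7: 'i'
  Position 6: 'a'
  Position 5: 'd'
  Position 4: 'l'
  Position 3: 'h'
  Position 2: 'b'
  Position 1: 'i'
  Position 0: 'p'
Reversed: piadlhbip

piadlhbip


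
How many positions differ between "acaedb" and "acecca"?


Comparing "acaedb" and "acecca" position by position:
  Position 0: 'a' vs 'a' => same
  Position 1: 'c' vs 'c' => same
  Position 2: 'a' vs 'e' => DIFFER
  Position 3: 'e' vs 'c' => DIFFER
  Position 4: 'd' vs 'c' => DIFFER
  Position 5: 'b' vs 'a' => DIFFER
Positions that differ: 4

4


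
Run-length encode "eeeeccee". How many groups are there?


Input: eeeeccee
Scanning for consecutive runs:
  Group 1: 'e' x 4 (positions 0-3)
  Group 2: 'c' x 2 (positions 4-5)
  Group 3: 'e' x 2 (positions 6-7)
Total groups: 3

3


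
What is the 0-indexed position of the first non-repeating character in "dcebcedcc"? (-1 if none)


Input: dcebcedcc
Character frequencies:
  'b': 1
  'c': 4
  'd': 2
  'e': 2
Scanning left to right for freq == 1:
  Position 0 ('d'): freq=2, skip
  Position 1 ('c'): freq=4, skip
  Position 2 ('e'): freq=2, skip
  Position 3 ('b'): unique! => answer = 3

3


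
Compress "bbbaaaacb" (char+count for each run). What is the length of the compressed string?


Input: bbbaaaacb
Runs:
  'b' x 3 => "b3"
  'a' x 4 => "a4"
  'c' x 1 => "c1"
  'b' x 1 => "b1"
Compressed: "b3a4c1b1"
Compressed length: 8

8


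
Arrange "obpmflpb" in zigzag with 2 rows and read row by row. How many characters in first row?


Zigzag "obpmflpb" into 2 rows:
Placing characters:
  'o' => row 0
  'b' => row 1
  'p' => row 0
  'm' => row 1
  'f' => row 0
  'l' => row 1
  'p' => row 0
  'b' => row 1
Rows:
  Row 0: "opfp"
  Row 1: "bmlb"
First row length: 4

4


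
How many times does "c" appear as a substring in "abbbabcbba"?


Searching for "c" in "abbbabcbba"
Scanning each position:
  Position 0: "a" => no
  Position 1: "b" => no
  Position 2: "b" => no
  Position 3: "b" => no
  Position 4: "a" => no
  Position 5: "b" => no
  Position 6: "c" => MATCH
  Position 7: "b" => no
  Position 8: "b" => no
  Position 9: "a" => no
Total occurrences: 1

1


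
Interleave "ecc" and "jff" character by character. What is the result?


Interleaving "ecc" and "jff":
  Position 0: 'e' from first, 'j' from second => "ej"
  Position 1: 'c' from first, 'f' from second => "cf"
  Position 2: 'c' from first, 'f' from second => "cf"
Result: ejcfcf

ejcfcf


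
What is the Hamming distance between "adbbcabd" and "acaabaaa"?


Comparing "adbbcabd" and "acaabaaa" position by position:
  Position 0: 'a' vs 'a' => same
  Position 1: 'd' vs 'c' => differ
  Position 2: 'b' vs 'a' => differ
  Position 3: 'b' vs 'a' => differ
  Position 4: 'c' vs 'b' => differ
  Position 5: 'a' vs 'a' => same
  Position 6: 'b' vs 'a' => differ
  Position 7: 'd' vs 'a' => differ
Total differences (Hamming distance): 6

6


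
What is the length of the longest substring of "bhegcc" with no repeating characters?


Input: "bhegcc"
Sliding window (track last position of each char):
  Position 0 ('b'): window [0,0] length 1 -- new best
  Position 1 ('h'): window [0,1] length 2 -- new best
  Position 2 ('e'): window [0,2] length 3 -- new best
  Position 3 ('g'): window [0,3] length 4 -- new best
  Position 4 ('c'): window [0,4] length 5 -- new best
  Position 5 ('c'): repeat (last at 4), move window start to 5
  Position 5 ('c'): window [5,5] length 1
Longest substring with no repeats: "bhegc" with length 5

5


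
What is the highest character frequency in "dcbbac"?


Input: dcbbac
Character counts:
  'a': 1
  'b': 2
  'c': 2
  'd': 1
Maximum frequency: 2

2


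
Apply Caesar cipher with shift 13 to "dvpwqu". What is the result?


Caesar cipher: shift "dvpwqu" by 13
  'd' (pos 3) + 13 = pos 16 = 'q'
  'v' (pos 21) + 13 = pos 8 = 'i'
  'p' (pos 15) + 13 = pos 2 = 'c'
  'w' (pos 22) + 13 = pos 9 = 'j'
  'q' (pos 16) + 13 = pos 3 = 'd'
  'u' (pos 20) + 13 = pos 7 = 'h'
Result: qicjdh

qicjdh


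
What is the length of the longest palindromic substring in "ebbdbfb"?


Input: "ebbdbfb"
Checking substrings for palindromes:
  [2:5] "bdb" (len 3) => palindrome
  [4:7] "bfb" (len 3) => palindrome
  [1:3] "bb" (len 2) => palindrome
Longest palindromic substring: "bdb" with length 3

3


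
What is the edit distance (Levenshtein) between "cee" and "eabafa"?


Computing edit distance: "cee" -> "eabafa"
DP table:
           e    a    b    a    f    a
      0    1    2    3    4    5    6
  c   1    1    2    3    4    5    6
  e   2    1    2    3    4    5    6
  e   3    2    2    3    4    5    6
Edit distance = dp[3][6] = 6

6


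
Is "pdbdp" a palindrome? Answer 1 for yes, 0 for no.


Input: pdbdp
Reversed: pdbdp
  Compare pos 0 ('p') with pos 4 ('p'): match
  Compare pos 1 ('d') with pos 3 ('d'): match
Result: palindrome

1


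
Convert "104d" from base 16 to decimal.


Input: "104d" in base 16
Positional expansion:
  Digit '1' (value 1) x 16^3 = 4096
  Digit '0' (value 0) x 16^2 = 0
  Digit '4' (value 4) x 16^1 = 64
  Digit 'd' (value 13) x 16^0 = 13
Sum = 4173

4173


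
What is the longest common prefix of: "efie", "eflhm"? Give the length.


Words: efie, eflhm
  Position 0: all 'e' => match
  Position 1: all 'f' => match
  Position 2: ('i', 'l') => mismatch, stop
LCP = "ef" (length 2)

2


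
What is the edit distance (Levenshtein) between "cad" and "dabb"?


Computing edit distance: "cad" -> "dabb"
DP table:
           d    a    b    b
      0    1    2    3    4
  c   1    1    2    3    4
  a   2    2    1    2    3
  d   3    2    2    2    3
Edit distance = dp[3][4] = 3

3


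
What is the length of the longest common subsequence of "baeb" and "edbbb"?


LCS of "baeb" and "edbbb"
DP table:
           e    d    b    b    b
      0    0    0    0    0    0
  b   0    0    0    1    1    1
  a   0    0    0    1    1    1
  e   0    1    1    1    1    1
  b   0    1    1    2    2    2
LCS length = dp[4][5] = 2

2


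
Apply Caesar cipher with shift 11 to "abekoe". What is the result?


Caesar cipher: shift "abekoe" by 11
  'a' (pos 0) + 11 = pos 11 = 'l'
  'b' (pos 1) + 11 = pos 12 = 'm'
  'e' (pos 4) + 11 = pos 15 = 'p'
  'k' (pos 10) + 11 = pos 21 = 'v'
  'o' (pos 14) + 11 = pos 25 = 'z'
  'e' (pos 4) + 11 = pos 15 = 'p'
Result: lmpvzp

lmpvzp


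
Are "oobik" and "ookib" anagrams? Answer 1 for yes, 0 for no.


Strings: "oobik", "ookib"
Sorted first:  bikoo
Sorted second: bikoo
Sorted forms match => anagrams

1


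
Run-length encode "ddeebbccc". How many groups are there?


Input: ddeebbccc
Scanning for consecutive runs:
  Group 1: 'd' x 2 (positions 0-1)
  Group 2: 'e' x 2 (positions 2-3)
  Group 3: 'b' x 2 (positions 4-5)
  Group 4: 'c' x 3 (positions 6-8)
Total groups: 4

4


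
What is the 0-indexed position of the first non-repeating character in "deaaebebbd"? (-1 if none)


Input: deaaebebbd
Character frequencies:
  'a': 2
  'b': 3
  'd': 2
  'e': 3
Scanning left to right for freq == 1:
  Position 0 ('d'): freq=2, skip
  Position 1 ('e'): freq=3, skip
  Position 2 ('a'): freq=2, skip
  Position 3 ('a'): freq=2, skip
  Position 4 ('e'): freq=3, skip
  Position 5 ('b'): freq=3, skip
  Position 6 ('e'): freq=3, skip
  Position 7 ('b'): freq=3, skip
  Position 8 ('b'): freq=3, skip
  Position 9 ('d'): freq=2, skip
  No unique character found => answer = -1

-1


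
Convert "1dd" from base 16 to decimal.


Input: "1dd" in base 16
Positional expansion:
  Digit '1' (value 1) x 16^2 = 256
  Digit 'd' (value 13) x 16^1 = 208
  Digit 'd' (value 13) x 16^0 = 13
Sum = 477

477


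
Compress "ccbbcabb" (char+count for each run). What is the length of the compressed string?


Input: ccbbcabb
Runs:
  'c' x 2 => "c2"
  'b' x 2 => "b2"
  'c' x 1 => "c1"
  'a' x 1 => "a1"
  'b' x 2 => "b2"
Compressed: "c2b2c1a1b2"
Compressed length: 10

10


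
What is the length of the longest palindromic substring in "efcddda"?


Input: "efcddda"
Checking substrings for palindromes:
  [3:6] "ddd" (len 3) => palindrome
  [3:5] "dd" (len 2) => palindrome
  [4:6] "dd" (len 2) => palindrome
Longest palindromic substring: "ddd" with length 3

3


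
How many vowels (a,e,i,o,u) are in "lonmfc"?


Input: lonmfc
Checking each character:
  'l' at position 0: consonant
  'o' at position 1: vowel (running total: 1)
  'n' at position 2: consonant
  'm' at position 3: consonant
  'f' at position 4: consonant
  'c' at position 5: consonant
Total vowels: 1

1


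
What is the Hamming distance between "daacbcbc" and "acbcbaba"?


Comparing "daacbcbc" and "acbcbaba" position by position:
  Position 0: 'd' vs 'a' => differ
  Position 1: 'a' vs 'c' => differ
  Position 2: 'a' vs 'b' => differ
  Position 3: 'c' vs 'c' => same
  Position 4: 'b' vs 'b' => same
  Position 5: 'c' vs 'a' => differ
  Position 6: 'b' vs 'b' => same
  Position 7: 'c' vs 'a' => differ
Total differences (Hamming distance): 5

5


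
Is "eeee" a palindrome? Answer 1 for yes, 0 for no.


Input: eeee
Reversed: eeee
  Compare pos 0 ('e') with pos 3 ('e'): match
  Compare pos 1 ('e') with pos 2 ('e'): match
Result: palindrome

1


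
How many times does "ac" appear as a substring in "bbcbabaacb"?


Searching for "ac" in "bbcbabaacb"
Scanning each position:
  Position 0: "bb" => no
  Position 1: "bc" => no
  Position 2: "cb" => no
  Position 3: "ba" => no
  Position 4: "ab" => no
  Position 5: "ba" => no
  Position 6: "aa" => no
  Position 7: "ac" => MATCH
  Position 8: "cb" => no
Total occurrences: 1

1


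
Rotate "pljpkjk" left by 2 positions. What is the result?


Input: "pljpkjk", rotate left by 2
First 2 characters: "pl"
Remaining characters: "jpkjk"
Concatenate remaining + first: "jpkjk" + "pl" = "jpkjkpl"

jpkjkpl
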